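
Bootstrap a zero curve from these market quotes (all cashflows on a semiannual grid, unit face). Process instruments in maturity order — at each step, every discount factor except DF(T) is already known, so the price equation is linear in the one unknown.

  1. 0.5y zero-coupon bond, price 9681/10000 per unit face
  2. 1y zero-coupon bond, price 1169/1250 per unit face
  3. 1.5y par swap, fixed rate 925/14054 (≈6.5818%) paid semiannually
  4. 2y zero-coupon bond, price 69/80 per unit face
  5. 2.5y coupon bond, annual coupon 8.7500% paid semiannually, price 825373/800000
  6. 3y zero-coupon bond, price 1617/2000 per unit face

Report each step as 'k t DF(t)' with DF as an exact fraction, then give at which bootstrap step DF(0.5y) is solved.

1 1/2 9681/10000
2 1 1169/1250
3 3/2 363/400
4 2 69/80
5 5/2 1669/2000
6 3 1617/2000
DF(0.5y) is solved at step 1

step 1 [0.5y] zero: DF = P = 9681/10000 ≈ 0.968100
step 2 [1y] zero: DF = P = 1169/1250 ≈ 0.935200
step 3 [1.5y] swap r/2=925/28108: DF=(1 − 925/28108·(0.968100+0.935200))/(1+925/28108) = 363/400 ≈ 0.907500
step 4 [2y] zero: DF = P = 69/80 ≈ 0.862500
step 5 [2.5y] bond c/2=7/160: DF=(825373/800000 − 7/160·(0.968100+0.935200+0.907500+0.862500))/(1+7/160) = 1669/2000 ≈ 0.834500
step 6 [3y] zero: DF = P = 1617/2000 ≈ 0.808500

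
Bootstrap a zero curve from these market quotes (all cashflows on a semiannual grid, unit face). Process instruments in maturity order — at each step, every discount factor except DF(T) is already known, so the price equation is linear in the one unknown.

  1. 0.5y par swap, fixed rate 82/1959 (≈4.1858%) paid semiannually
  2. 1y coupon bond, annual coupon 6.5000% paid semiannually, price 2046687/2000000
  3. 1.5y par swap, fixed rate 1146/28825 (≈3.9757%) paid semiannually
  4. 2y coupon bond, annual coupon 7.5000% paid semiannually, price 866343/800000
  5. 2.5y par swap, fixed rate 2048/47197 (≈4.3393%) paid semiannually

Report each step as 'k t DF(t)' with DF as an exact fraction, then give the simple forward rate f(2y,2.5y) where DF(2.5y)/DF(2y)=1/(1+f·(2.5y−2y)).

step 1 [0.5y] swap r/2=41/1959: DF=(1 − 41/1959·(0))/(1+41/1959) = 1959/2000 ≈ 0.979500
step 2 [1y] bond c/2=13/400: DF=(2046687/2000000 − 13/400·(0.979500))/(1+13/400) = 9603/10000 ≈ 0.960300
step 3 [1.5y] swap r/2=573/28825: DF=(1 − 573/28825·(0.979500+0.960300))/(1+573/28825) = 9427/10000 ≈ 0.942700
step 4 [2y] bond c/2=3/80: DF=(866343/800000 − 3/80·(0.979500+0.960300+0.942700))/(1+3/80) = 2349/2500 ≈ 0.939600
step 5 [2.5y] swap r/2=1024/47197: DF=(1 − 1024/47197·(0.979500+0.960300+0.942700+0.939600))/(1+1024/47197) = 561/625 ≈ 0.897600

1 1/2 1959/2000
2 1 9603/10000
3 3/2 9427/10000
4 2 2349/2500
5 5/2 561/625
f(2y,2.5y) = ((2349/2500)/(561/625) − 1)/(1/2) = 35/374 ≈ 9.3583%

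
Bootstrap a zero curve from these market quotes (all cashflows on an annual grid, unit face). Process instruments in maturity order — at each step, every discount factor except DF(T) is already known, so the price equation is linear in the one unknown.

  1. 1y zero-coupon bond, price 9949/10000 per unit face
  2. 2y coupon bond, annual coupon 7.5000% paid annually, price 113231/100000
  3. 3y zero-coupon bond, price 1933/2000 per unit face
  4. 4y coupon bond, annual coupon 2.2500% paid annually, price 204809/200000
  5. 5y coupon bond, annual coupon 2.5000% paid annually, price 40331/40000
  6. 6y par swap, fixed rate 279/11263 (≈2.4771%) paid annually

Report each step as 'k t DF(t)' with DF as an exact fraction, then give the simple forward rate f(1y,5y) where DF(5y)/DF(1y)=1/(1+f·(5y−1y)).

1 1 9949/10000
2 2 9839/10000
3 3 1933/2000
4 4 9367/10000
5 5 889/1000
6 6 1721/2000
f(1y,5y) = ((9949/10000)/(889/1000) − 1)/(4) = 1059/35560 ≈ 2.9781%

step 1 [1y] zero: DF = P = 9949/10000 ≈ 0.994900
step 2 [2y] bond c/1=3/40: DF=(113231/100000 − 3/40·(0.994900))/(1+3/40) = 9839/10000 ≈ 0.983900
step 3 [3y] zero: DF = P = 1933/2000 ≈ 0.966500
step 4 [4y] bond c/1=9/400: DF=(204809/200000 − 9/400·(0.994900+0.983900+0.966500))/(1+9/400) = 9367/10000 ≈ 0.936700
step 5 [5y] bond c/1=1/40: DF=(40331/40000 − 1/40·(0.994900+0.983900+0.966500+0.936700))/(1+1/40) = 889/1000 ≈ 0.889000
step 6 [6y] swap r/1=279/11263: DF=(1 − 279/11263·(0.994900+0.983900+0.966500+0.936700+0.889000))/(1+279/11263) = 1721/2000 ≈ 0.860500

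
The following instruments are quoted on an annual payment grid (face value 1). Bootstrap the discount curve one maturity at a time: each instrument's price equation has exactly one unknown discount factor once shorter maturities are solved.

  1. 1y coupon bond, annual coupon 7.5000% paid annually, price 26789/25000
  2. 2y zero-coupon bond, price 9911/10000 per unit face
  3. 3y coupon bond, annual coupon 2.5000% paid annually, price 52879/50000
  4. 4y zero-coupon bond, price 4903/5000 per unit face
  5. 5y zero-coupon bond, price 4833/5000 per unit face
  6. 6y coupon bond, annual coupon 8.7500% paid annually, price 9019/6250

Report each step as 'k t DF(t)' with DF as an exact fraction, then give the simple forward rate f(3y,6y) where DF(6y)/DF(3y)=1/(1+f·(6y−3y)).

1 1 623/625
2 2 9911/10000
3 3 9833/10000
4 4 4903/5000
5 5 4833/5000
6 6 582/625
f(3y,6y) = ((9833/10000)/(582/625) − 1)/(3) = 521/27936 ≈ 1.8650%

step 1 [1y] bond c/1=3/40: DF=(26789/25000 − 3/40·(0))/(1+3/40) = 623/625 ≈ 0.996800
step 2 [2y] zero: DF = P = 9911/10000 ≈ 0.991100
step 3 [3y] bond c/1=1/40: DF=(52879/50000 − 1/40·(0.996800+0.991100))/(1+1/40) = 9833/10000 ≈ 0.983300
step 4 [4y] zero: DF = P = 4903/5000 ≈ 0.980600
step 5 [5y] zero: DF = P = 4833/5000 ≈ 0.966600
step 6 [6y] bond c/1=7/80: DF=(9019/6250 − 7/80·(0.996800+0.991100+0.983300+0.980600+0.966600))/(1+7/80) = 582/625 ≈ 0.931200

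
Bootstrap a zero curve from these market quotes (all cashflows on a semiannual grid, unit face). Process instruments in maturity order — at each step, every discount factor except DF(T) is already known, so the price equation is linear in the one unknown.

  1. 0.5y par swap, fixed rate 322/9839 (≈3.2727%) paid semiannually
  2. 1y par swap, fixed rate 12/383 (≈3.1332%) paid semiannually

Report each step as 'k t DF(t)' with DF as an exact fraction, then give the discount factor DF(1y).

step 1 [0.5y] swap r/2=161/9839: DF=(1 − 161/9839·(0))/(1+161/9839) = 9839/10000 ≈ 0.983900
step 2 [1y] swap r/2=6/383: DF=(1 − 6/383·(0.983900))/(1+6/383) = 4847/5000 ≈ 0.969400

1 1/2 9839/10000
2 1 4847/5000
DF(1y) = 4847/5000 ≈ 0.969400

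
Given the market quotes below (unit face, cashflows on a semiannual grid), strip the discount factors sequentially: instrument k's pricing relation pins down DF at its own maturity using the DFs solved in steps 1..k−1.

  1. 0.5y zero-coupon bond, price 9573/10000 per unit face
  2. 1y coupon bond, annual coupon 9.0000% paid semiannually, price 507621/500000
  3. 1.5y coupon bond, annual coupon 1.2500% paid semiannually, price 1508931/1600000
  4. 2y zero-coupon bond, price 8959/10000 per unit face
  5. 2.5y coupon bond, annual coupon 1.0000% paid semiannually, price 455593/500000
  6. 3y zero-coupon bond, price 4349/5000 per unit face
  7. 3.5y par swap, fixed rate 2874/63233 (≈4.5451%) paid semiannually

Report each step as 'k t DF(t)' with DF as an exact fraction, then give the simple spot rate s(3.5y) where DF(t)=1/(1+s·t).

step 1 [0.5y] zero: DF = P = 9573/10000 ≈ 0.957300
step 2 [1y] bond c/2=9/200: DF=(507621/500000 − 9/200·(0.957300))/(1+9/200) = 9303/10000 ≈ 0.930300
step 3 [1.5y] bond c/2=1/160: DF=(1508931/1600000 − 1/160·(0.957300+0.930300))/(1+1/160) = 1851/2000 ≈ 0.925500
step 4 [2y] zero: DF = P = 8959/10000 ≈ 0.895900
step 5 [2.5y] bond c/2=1/200: DF=(455593/500000 − 1/200·(0.957300+0.930300+0.925500+0.895900))/(1+1/200) = 4441/5000 ≈ 0.888200
step 6 [3y] zero: DF = P = 4349/5000 ≈ 0.869800
step 7 [3.5y] swap r/2=1437/63233: DF=(1 − 1437/63233·(0.957300+0.930300+0.925500+0.895900+0.888200+0.869800))/(1+1437/63233) = 8563/10000 ≈ 0.856300

1 1/2 9573/10000
2 1 9303/10000
3 3/2 1851/2000
4 2 8959/10000
5 5/2 4441/5000
6 3 4349/5000
7 7/2 8563/10000
s(3.5y) = (1/(8563/10000) − 1)/(7/2) = 2874/59941 ≈ 4.7947%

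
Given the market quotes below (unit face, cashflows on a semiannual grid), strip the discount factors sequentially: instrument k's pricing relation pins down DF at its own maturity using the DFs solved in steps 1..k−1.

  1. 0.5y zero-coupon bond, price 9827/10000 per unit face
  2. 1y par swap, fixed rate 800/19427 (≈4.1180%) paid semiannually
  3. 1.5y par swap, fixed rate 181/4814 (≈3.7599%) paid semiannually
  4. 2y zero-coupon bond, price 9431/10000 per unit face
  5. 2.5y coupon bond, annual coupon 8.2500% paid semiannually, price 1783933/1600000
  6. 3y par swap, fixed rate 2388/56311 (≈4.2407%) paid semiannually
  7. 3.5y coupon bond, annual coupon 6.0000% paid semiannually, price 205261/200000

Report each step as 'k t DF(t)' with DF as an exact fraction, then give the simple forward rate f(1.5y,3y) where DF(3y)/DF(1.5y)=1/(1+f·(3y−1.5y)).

1 1/2 9827/10000
2 1 24/25
3 3/2 9457/10000
4 2 9431/10000
5 5/2 919/1000
6 3 4403/5000
7 7/2 2081/2500
f(1.5y,3y) = ((9457/10000)/(4403/5000) − 1)/(3/2) = 31/629 ≈ 4.9285%

step 1 [0.5y] zero: DF = P = 9827/10000 ≈ 0.982700
step 2 [1y] swap r/2=400/19427: DF=(1 − 400/19427·(0.982700))/(1+400/19427) = 24/25 ≈ 0.960000
step 3 [1.5y] swap r/2=181/9628: DF=(1 − 181/9628·(0.982700+0.960000))/(1+181/9628) = 9457/10000 ≈ 0.945700
step 4 [2y] zero: DF = P = 9431/10000 ≈ 0.943100
step 5 [2.5y] bond c/2=33/800: DF=(1783933/1600000 − 33/800·(0.982700+0.960000+0.945700+0.943100))/(1+33/800) = 919/1000 ≈ 0.919000
step 6 [3y] swap r/2=1194/56311: DF=(1 − 1194/56311·(0.982700+0.960000+0.945700+0.943100+0.919000))/(1+1194/56311) = 4403/5000 ≈ 0.880600
step 7 [3.5y] bond c/2=3/100: DF=(205261/200000 − 3/100·(0.982700+0.960000+0.945700+0.943100+0.919000+0.880600))/(1+3/100) = 2081/2500 ≈ 0.832400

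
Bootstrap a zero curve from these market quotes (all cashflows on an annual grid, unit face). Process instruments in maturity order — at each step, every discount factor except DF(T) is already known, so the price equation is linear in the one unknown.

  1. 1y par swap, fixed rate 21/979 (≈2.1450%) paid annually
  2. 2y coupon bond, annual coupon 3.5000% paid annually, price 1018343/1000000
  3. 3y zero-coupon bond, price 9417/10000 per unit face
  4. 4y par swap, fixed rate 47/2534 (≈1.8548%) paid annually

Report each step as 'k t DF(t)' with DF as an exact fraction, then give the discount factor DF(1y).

step 1 [1y] swap r/1=21/979: DF=(1 − 21/979·(0))/(1+21/979) = 979/1000 ≈ 0.979000
step 2 [2y] bond c/1=7/200: DF=(1018343/1000000 − 7/200·(0.979000))/(1+7/200) = 2377/2500 ≈ 0.950800
step 3 [3y] zero: DF = P = 9417/10000 ≈ 0.941700
step 4 [4y] swap r/1=47/2534: DF=(1 − 47/2534·(0.979000+0.950800+0.941700))/(1+47/2534) = 1859/2000 ≈ 0.929500

1 1 979/1000
2 2 2377/2500
3 3 9417/10000
4 4 1859/2000
DF(1y) = 979/1000 ≈ 0.979000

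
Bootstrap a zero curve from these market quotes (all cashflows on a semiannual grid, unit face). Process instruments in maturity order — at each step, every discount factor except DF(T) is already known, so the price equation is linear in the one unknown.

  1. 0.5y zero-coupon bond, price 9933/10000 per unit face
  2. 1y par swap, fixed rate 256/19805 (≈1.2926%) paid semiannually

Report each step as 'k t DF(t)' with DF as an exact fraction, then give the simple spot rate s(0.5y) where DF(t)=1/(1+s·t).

step 1 [0.5y] zero: DF = P = 9933/10000 ≈ 0.993300
step 2 [1y] swap r/2=128/19805: DF=(1 − 128/19805·(0.993300))/(1+128/19805) = 617/625 ≈ 0.987200

1 1/2 9933/10000
2 1 617/625
s(0.5y) = (1/(9933/10000) − 1)/(1/2) = 134/9933 ≈ 1.3490%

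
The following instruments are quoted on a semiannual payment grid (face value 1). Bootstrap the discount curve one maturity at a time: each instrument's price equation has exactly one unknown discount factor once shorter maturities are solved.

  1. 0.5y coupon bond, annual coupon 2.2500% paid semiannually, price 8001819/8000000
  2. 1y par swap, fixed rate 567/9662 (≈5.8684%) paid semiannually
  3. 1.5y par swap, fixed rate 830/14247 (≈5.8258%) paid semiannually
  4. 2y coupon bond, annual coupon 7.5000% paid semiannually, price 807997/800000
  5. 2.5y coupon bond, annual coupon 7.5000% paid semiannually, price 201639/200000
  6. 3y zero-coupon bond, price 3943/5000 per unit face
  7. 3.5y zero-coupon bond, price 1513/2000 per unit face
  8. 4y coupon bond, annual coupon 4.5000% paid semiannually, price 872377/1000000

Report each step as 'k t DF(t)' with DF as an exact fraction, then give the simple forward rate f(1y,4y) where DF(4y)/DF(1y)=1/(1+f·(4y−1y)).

step 1 [0.5y] bond c/2=9/800: DF=(8001819/8000000 − 9/800·(0))/(1+9/800) = 9891/10000 ≈ 0.989100
step 2 [1y] swap r/2=567/19324: DF=(1 − 567/19324·(0.989100))/(1+567/19324) = 9433/10000 ≈ 0.943300
step 3 [1.5y] swap r/2=415/14247: DF=(1 − 415/14247·(0.989100+0.943300))/(1+415/14247) = 917/1000 ≈ 0.917000
step 4 [2y] bond c/2=3/80: DF=(807997/800000 − 3/80·(0.989100+0.943300+0.917000))/(1+3/80) = 1741/2000 ≈ 0.870500
step 5 [2.5y] bond c/2=3/80: DF=(201639/200000 − 3/80·(0.989100+0.943300+0.917000+0.870500))/(1+3/80) = 8373/10000 ≈ 0.837300
step 6 [3y] zero: DF = P = 3943/5000 ≈ 0.788600
step 7 [3.5y] zero: DF = P = 1513/2000 ≈ 0.756500
step 8 [4y] bond c/2=9/400: DF=(872377/1000000 − 9/400·(0.989100+0.943300+0.917000+0.870500+0.837300+0.788600+0.756500))/(1+9/400) = 7189/10000 ≈ 0.718900

1 1/2 9891/10000
2 1 9433/10000
3 3/2 917/1000
4 2 1741/2000
5 5/2 8373/10000
6 3 3943/5000
7 7/2 1513/2000
8 4 7189/10000
f(1y,4y) = ((9433/10000)/(7189/10000) − 1)/(3) = 748/7189 ≈ 10.4048%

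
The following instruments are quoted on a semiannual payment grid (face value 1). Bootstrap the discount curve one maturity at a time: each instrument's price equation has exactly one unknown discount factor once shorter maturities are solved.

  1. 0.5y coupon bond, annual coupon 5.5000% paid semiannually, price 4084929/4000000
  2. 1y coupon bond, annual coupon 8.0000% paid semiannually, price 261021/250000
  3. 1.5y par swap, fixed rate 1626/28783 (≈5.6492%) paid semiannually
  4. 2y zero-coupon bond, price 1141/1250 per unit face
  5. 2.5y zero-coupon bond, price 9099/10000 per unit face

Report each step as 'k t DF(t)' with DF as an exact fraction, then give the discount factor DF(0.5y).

step 1 [0.5y] bond c/2=11/400: DF=(4084929/4000000 − 11/400·(0))/(1+11/400) = 9939/10000 ≈ 0.993900
step 2 [1y] bond c/2=1/25: DF=(261021/250000 − 1/25·(0.993900))/(1+1/25) = 9657/10000 ≈ 0.965700
step 3 [1.5y] swap r/2=813/28783: DF=(1 − 813/28783·(0.993900+0.965700))/(1+813/28783) = 9187/10000 ≈ 0.918700
step 4 [2y] zero: DF = P = 1141/1250 ≈ 0.912800
step 5 [2.5y] zero: DF = P = 9099/10000 ≈ 0.909900

1 1/2 9939/10000
2 1 9657/10000
3 3/2 9187/10000
4 2 1141/1250
5 5/2 9099/10000
DF(0.5y) = 9939/10000 ≈ 0.993900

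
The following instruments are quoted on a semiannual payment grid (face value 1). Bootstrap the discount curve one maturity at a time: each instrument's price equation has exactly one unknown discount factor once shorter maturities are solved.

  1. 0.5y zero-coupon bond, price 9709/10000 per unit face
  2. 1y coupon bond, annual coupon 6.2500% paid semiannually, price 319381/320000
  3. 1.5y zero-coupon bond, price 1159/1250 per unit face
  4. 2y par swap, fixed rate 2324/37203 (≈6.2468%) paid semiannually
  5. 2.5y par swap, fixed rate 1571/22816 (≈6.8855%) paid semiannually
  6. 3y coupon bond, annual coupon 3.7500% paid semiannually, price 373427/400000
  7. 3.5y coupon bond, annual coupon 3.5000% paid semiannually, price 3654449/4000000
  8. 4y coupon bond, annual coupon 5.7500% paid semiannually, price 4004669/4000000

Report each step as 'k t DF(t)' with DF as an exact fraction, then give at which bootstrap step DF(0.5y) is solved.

step 1 [0.5y] zero: DF = P = 9709/10000 ≈ 0.970900
step 2 [1y] bond c/2=1/32: DF=(319381/320000 − 1/32·(0.970900))/(1+1/32) = 1173/1250 ≈ 0.938400
step 3 [1.5y] zero: DF = P = 1159/1250 ≈ 0.927200
step 4 [2y] swap r/2=1162/37203: DF=(1 − 1162/37203·(0.970900+0.938400+0.927200))/(1+1162/37203) = 4419/5000 ≈ 0.883800
step 5 [2.5y] swap r/2=1571/45632: DF=(1 − 1571/45632·(0.970900+0.938400+0.927200+0.883800))/(1+1571/45632) = 8429/10000 ≈ 0.842900
step 6 [3y] bond c/2=3/160: DF=(373427/400000 − 3/160·(0.970900+0.938400+0.927200+0.883800+0.842900))/(1+3/160) = 2081/2500 ≈ 0.832400
step 7 [3.5y] bond c/2=7/400: DF=(3654449/4000000 − 7/400·(0.970900+0.938400+0.927200+0.883800+0.842900+0.832400))/(1+7/400) = 8051/10000 ≈ 0.805100
step 8 [4y] bond c/2=23/800: DF=(4004669/4000000 − 23/800·(0.970900+0.938400+0.927200+0.883800+0.842900+0.832400+0.805100))/(1+23/800) = 7999/10000 ≈ 0.799900

1 1/2 9709/10000
2 1 1173/1250
3 3/2 1159/1250
4 2 4419/5000
5 5/2 8429/10000
6 3 2081/2500
7 7/2 8051/10000
8 4 7999/10000
DF(0.5y) is solved at step 1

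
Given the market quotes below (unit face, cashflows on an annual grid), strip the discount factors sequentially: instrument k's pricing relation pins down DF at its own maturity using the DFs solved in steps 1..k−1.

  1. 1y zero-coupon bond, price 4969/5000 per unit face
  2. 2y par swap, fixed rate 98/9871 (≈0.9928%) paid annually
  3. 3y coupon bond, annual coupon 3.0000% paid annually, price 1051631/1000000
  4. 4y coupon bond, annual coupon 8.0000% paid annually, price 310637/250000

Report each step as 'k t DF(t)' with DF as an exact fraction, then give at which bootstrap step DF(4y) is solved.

step 1 [1y] zero: DF = P = 4969/5000 ≈ 0.993800
step 2 [2y] swap r/1=98/9871: DF=(1 − 98/9871·(0.993800))/(1+98/9871) = 2451/2500 ≈ 0.980400
step 3 [3y] bond c/1=3/100: DF=(1051631/1000000 − 3/100·(0.993800+0.980400))/(1+3/100) = 1927/2000 ≈ 0.963500
step 4 [4y] bond c/1=2/25: DF=(310637/250000 − 2/25·(0.993800+0.980400+0.963500))/(1+2/25) = 9329/10000 ≈ 0.932900

1 1 4969/5000
2 2 2451/2500
3 3 1927/2000
4 4 9329/10000
DF(4y) is solved at step 4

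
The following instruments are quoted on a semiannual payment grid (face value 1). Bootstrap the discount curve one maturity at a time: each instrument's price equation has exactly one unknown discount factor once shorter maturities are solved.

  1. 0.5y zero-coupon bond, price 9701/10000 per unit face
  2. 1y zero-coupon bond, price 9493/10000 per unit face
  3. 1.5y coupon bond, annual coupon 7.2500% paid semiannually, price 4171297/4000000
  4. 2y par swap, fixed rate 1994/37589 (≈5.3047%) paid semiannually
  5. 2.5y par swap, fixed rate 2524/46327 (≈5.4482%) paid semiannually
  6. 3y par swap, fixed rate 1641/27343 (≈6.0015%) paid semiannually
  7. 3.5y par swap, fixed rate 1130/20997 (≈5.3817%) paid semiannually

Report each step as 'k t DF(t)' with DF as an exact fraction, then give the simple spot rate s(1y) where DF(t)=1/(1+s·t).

step 1 [0.5y] zero: DF = P = 9701/10000 ≈ 0.970100
step 2 [1y] zero: DF = P = 9493/10000 ≈ 0.949300
step 3 [1.5y] bond c/2=29/800: DF=(4171297/4000000 − 29/800·(0.970100+0.949300))/(1+29/800) = 587/625 ≈ 0.939200
step 4 [2y] swap r/2=997/37589: DF=(1 − 997/37589·(0.970100+0.949300+0.939200))/(1+997/37589) = 9003/10000 ≈ 0.900300
step 5 [2.5y] swap r/2=1262/46327: DF=(1 − 1262/46327·(0.970100+0.949300+0.939200+0.900300))/(1+1262/46327) = 4369/5000 ≈ 0.873800
step 6 [3y] swap r/2=1641/54686: DF=(1 − 1641/54686·(0.970100+0.949300+0.939200+0.900300+0.873800))/(1+1641/54686) = 8359/10000 ≈ 0.835900
step 7 [3.5y] swap r/2=565/20997: DF=(1 − 565/20997·(0.970100+0.949300+0.939200+0.900300+0.873800+0.835900))/(1+565/20997) = 1661/2000 ≈ 0.830500

1 1/2 9701/10000
2 1 9493/10000
3 3/2 587/625
4 2 9003/10000
5 5/2 4369/5000
6 3 8359/10000
7 7/2 1661/2000
s(1y) = (1/(9493/10000) − 1)/(1) = 507/9493 ≈ 5.3408%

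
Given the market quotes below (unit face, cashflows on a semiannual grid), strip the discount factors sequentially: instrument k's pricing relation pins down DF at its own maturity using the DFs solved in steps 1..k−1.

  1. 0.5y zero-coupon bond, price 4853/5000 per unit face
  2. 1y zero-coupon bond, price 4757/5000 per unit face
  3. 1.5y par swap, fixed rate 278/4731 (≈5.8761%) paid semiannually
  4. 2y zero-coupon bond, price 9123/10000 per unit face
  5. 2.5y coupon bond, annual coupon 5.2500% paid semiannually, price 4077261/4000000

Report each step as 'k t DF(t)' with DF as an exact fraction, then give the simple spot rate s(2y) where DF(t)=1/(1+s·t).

1 1/2 4853/5000
2 1 4757/5000
3 3/2 4583/5000
4 2 9123/10000
5 5/2 8973/10000
s(2y) = (1/(9123/10000) − 1)/(2) = 877/18246 ≈ 4.8065%

step 1 [0.5y] zero: DF = P = 4853/5000 ≈ 0.970600
step 2 [1y] zero: DF = P = 4757/5000 ≈ 0.951400
step 3 [1.5y] swap r/2=139/4731: DF=(1 − 139/4731·(0.970600+0.951400))/(1+139/4731) = 4583/5000 ≈ 0.916600
step 4 [2y] zero: DF = P = 9123/10000 ≈ 0.912300
step 5 [2.5y] bond c/2=21/800: DF=(4077261/4000000 − 21/800·(0.970600+0.951400+0.916600+0.912300))/(1+21/800) = 8973/10000 ≈ 0.897300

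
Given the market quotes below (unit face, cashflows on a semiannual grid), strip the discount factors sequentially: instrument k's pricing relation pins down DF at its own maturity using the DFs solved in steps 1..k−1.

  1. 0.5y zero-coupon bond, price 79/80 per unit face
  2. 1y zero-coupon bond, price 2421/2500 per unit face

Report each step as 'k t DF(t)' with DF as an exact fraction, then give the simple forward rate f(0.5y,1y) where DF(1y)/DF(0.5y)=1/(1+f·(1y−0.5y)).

1 1/2 79/80
2 1 2421/2500
f(0.5y,1y) = ((79/80)/(2421/2500) − 1)/(1/2) = 191/4842 ≈ 3.9447%

step 1 [0.5y] zero: DF = P = 79/80 ≈ 0.987500
step 2 [1y] zero: DF = P = 2421/2500 ≈ 0.968400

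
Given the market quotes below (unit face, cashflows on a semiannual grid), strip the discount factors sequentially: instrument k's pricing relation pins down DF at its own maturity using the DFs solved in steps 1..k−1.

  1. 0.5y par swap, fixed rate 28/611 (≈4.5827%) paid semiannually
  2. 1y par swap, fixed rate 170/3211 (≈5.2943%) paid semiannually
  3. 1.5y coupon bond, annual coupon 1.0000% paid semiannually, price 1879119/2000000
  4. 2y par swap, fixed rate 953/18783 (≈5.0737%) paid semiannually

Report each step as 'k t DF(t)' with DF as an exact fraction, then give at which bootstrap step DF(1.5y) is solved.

1 1/2 611/625
2 1 949/1000
3 3/2 9253/10000
4 2 9047/10000
DF(1.5y) is solved at step 3

step 1 [0.5y] swap r/2=14/611: DF=(1 − 14/611·(0))/(1+14/611) = 611/625 ≈ 0.977600
step 2 [1y] swap r/2=85/3211: DF=(1 − 85/3211·(0.977600))/(1+85/3211) = 949/1000 ≈ 0.949000
step 3 [1.5y] bond c/2=1/200: DF=(1879119/2000000 − 1/200·(0.977600+0.949000))/(1+1/200) = 9253/10000 ≈ 0.925300
step 4 [2y] swap r/2=953/37566: DF=(1 − 953/37566·(0.977600+0.949000+0.925300))/(1+953/37566) = 9047/10000 ≈ 0.904700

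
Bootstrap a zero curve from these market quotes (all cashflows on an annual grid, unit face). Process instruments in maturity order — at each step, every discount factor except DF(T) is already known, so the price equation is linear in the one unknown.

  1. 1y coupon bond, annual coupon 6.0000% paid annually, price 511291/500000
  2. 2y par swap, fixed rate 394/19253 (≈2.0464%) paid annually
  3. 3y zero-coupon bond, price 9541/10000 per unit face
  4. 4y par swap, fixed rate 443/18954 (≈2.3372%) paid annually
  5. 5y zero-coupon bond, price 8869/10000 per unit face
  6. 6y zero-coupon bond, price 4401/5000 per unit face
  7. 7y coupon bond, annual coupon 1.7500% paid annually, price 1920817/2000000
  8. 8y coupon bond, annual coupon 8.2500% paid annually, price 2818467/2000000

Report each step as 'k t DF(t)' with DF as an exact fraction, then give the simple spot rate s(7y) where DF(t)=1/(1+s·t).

step 1 [1y] bond c/1=3/50: DF=(511291/500000 − 3/50·(0))/(1+3/50) = 9647/10000 ≈ 0.964700
step 2 [2y] swap r/1=394/19253: DF=(1 − 394/19253·(0.964700))/(1+394/19253) = 4803/5000 ≈ 0.960600
step 3 [3y] zero: DF = P = 9541/10000 ≈ 0.954100
step 4 [4y] swap r/1=443/18954: DF=(1 − 443/18954·(0.964700+0.960600+0.954100))/(1+443/18954) = 4557/5000 ≈ 0.911400
step 5 [5y] zero: DF = P = 8869/10000 ≈ 0.886900
step 6 [6y] zero: DF = P = 4401/5000 ≈ 0.880200
step 7 [7y] bond c/1=7/400: DF=(1920817/2000000 − 7/400·(0.964700+0.960600+0.954100+0.911400+0.886900+0.880200))/(1+7/400) = 8483/10000 ≈ 0.848300
step 8 [8y] bond c/1=33/400: DF=(2818467/2000000 − 33/400·(0.964700+0.960600+0.954100+0.911400+0.886900+0.880200+0.848300))/(1+33/400) = 1017/1250 ≈ 0.813600

1 1 9647/10000
2 2 4803/5000
3 3 9541/10000
4 4 4557/5000
5 5 8869/10000
6 6 4401/5000
7 7 8483/10000
8 8 1017/1250
s(7y) = (1/(8483/10000) − 1)/(7) = 1517/59381 ≈ 2.5547%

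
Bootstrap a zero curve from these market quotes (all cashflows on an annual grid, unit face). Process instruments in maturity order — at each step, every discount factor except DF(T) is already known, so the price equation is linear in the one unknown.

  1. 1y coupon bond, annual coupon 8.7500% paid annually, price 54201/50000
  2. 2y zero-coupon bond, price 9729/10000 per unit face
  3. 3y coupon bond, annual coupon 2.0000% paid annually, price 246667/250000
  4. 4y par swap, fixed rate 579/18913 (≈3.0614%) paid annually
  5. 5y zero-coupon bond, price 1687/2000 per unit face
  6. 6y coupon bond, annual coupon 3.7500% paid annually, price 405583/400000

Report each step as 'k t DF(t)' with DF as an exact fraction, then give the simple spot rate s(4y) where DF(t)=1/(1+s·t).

1 1 623/625
2 2 9729/10000
3 3 9287/10000
4 4 4421/5000
5 5 1687/2000
6 6 8101/10000
s(4y) = (1/(4421/5000) − 1)/(4) = 579/17684 ≈ 3.2741%

step 1 [1y] bond c/1=7/80: DF=(54201/50000 − 7/80·(0))/(1+7/80) = 623/625 ≈ 0.996800
step 2 [2y] zero: DF = P = 9729/10000 ≈ 0.972900
step 3 [3y] bond c/1=1/50: DF=(246667/250000 − 1/50·(0.996800+0.972900))/(1+1/50) = 9287/10000 ≈ 0.928700
step 4 [4y] swap r/1=579/18913: DF=(1 − 579/18913·(0.996800+0.972900+0.928700))/(1+579/18913) = 4421/5000 ≈ 0.884200
step 5 [5y] zero: DF = P = 1687/2000 ≈ 0.843500
step 6 [6y] bond c/1=3/80: DF=(405583/400000 − 3/80·(0.996800+0.972900+0.928700+0.884200+0.843500))/(1+3/80) = 8101/10000 ≈ 0.810100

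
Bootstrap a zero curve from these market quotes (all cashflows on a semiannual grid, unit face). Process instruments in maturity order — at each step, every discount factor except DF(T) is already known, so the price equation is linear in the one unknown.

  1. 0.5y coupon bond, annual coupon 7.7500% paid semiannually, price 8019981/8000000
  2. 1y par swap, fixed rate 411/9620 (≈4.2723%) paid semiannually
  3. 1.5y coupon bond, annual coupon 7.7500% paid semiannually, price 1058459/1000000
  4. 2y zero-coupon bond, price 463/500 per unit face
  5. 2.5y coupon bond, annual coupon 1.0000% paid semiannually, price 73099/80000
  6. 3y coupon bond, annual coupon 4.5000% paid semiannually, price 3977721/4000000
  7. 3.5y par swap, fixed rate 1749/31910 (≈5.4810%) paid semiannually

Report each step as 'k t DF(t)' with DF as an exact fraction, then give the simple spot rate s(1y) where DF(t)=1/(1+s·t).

step 1 [0.5y] bond c/2=31/800: DF=(8019981/8000000 − 31/800·(0))/(1+31/800) = 9651/10000 ≈ 0.965100
step 2 [1y] swap r/2=411/19240: DF=(1 − 411/19240·(0.965100))/(1+411/19240) = 9589/10000 ≈ 0.958900
step 3 [1.5y] bond c/2=31/800: DF=(1058459/1000000 − 31/800·(0.965100+0.958900))/(1+31/800) = 592/625 ≈ 0.947200
step 4 [2y] zero: DF = P = 463/500 ≈ 0.926000
step 5 [2.5y] bond c/2=1/200: DF=(73099/80000 − 1/200·(0.965100+0.958900+0.947200+0.926000))/(1+1/200) = 8903/10000 ≈ 0.890300
step 6 [3y] bond c/2=9/400: DF=(3977721/4000000 − 9/400·(0.965100+0.958900+0.947200+0.926000+0.890300))/(1+9/400) = 4347/5000 ≈ 0.869400
step 7 [3.5y] swap r/2=1749/63820: DF=(1 − 1749/63820·(0.965100+0.958900+0.947200+0.926000+0.890300+0.869400))/(1+1749/63820) = 8251/10000 ≈ 0.825100

1 1/2 9651/10000
2 1 9589/10000
3 3/2 592/625
4 2 463/500
5 5/2 8903/10000
6 3 4347/5000
7 7/2 8251/10000
s(1y) = (1/(9589/10000) − 1)/(1) = 411/9589 ≈ 4.2862%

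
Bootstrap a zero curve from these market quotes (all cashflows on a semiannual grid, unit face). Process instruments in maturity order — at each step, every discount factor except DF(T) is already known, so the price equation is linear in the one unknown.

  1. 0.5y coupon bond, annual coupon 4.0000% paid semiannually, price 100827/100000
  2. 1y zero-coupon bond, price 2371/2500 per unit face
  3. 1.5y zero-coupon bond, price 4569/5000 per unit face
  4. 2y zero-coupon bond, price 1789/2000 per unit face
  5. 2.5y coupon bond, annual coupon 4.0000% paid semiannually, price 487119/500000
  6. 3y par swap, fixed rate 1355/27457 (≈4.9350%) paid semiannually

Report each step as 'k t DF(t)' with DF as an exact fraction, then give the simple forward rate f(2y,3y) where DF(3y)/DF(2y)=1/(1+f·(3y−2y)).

1 1/2 1977/2000
2 1 2371/2500
3 3/2 4569/5000
4 2 1789/2000
5 5/2 8817/10000
6 3 1729/2000
f(2y,3y) = ((1789/2000)/(1729/2000) − 1)/(1) = 60/1729 ≈ 3.4702%

step 1 [0.5y] bond c/2=1/50: DF=(100827/100000 − 1/50·(0))/(1+1/50) = 1977/2000 ≈ 0.988500
step 2 [1y] zero: DF = P = 2371/2500 ≈ 0.948400
step 3 [1.5y] zero: DF = P = 4569/5000 ≈ 0.913800
step 4 [2y] zero: DF = P = 1789/2000 ≈ 0.894500
step 5 [2.5y] bond c/2=1/50: DF=(487119/500000 − 1/50·(0.988500+0.948400+0.913800+0.894500))/(1+1/50) = 8817/10000 ≈ 0.881700
step 6 [3y] swap r/2=1355/54914: DF=(1 − 1355/54914·(0.988500+0.948400+0.913800+0.894500+0.881700))/(1+1355/54914) = 1729/2000 ≈ 0.864500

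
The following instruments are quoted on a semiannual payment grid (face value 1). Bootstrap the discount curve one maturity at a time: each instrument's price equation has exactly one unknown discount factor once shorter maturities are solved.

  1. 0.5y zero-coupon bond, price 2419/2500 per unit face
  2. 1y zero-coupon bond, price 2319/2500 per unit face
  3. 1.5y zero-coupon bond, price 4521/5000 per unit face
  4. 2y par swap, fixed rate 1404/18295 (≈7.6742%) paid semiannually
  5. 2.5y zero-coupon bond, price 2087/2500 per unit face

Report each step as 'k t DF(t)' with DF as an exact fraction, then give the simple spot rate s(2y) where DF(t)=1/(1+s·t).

step 1 [0.5y] zero: DF = P = 2419/2500 ≈ 0.967600
step 2 [1y] zero: DF = P = 2319/2500 ≈ 0.927600
step 3 [1.5y] zero: DF = P = 4521/5000 ≈ 0.904200
step 4 [2y] swap r/2=702/18295: DF=(1 − 702/18295·(0.967600+0.927600+0.904200))/(1+702/18295) = 2149/2500 ≈ 0.859600
step 5 [2.5y] zero: DF = P = 2087/2500 ≈ 0.834800

1 1/2 2419/2500
2 1 2319/2500
3 3/2 4521/5000
4 2 2149/2500
5 5/2 2087/2500
s(2y) = (1/(2149/2500) − 1)/(2) = 351/4298 ≈ 8.1666%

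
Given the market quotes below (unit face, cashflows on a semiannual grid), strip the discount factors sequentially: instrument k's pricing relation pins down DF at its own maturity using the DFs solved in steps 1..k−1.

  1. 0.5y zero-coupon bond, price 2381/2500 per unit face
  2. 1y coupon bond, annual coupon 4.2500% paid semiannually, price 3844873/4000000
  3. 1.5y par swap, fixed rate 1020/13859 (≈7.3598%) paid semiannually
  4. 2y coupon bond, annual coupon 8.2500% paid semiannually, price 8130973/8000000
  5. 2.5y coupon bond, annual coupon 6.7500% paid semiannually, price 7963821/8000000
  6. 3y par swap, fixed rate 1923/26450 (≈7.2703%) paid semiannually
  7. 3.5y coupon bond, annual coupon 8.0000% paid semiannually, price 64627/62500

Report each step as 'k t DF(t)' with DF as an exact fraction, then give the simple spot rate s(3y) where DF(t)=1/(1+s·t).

step 1 [0.5y] zero: DF = P = 2381/2500 ≈ 0.952400
step 2 [1y] bond c/2=17/800: DF=(3844873/4000000 − 17/800·(0.952400))/(1+17/800) = 4607/5000 ≈ 0.921400
step 3 [1.5y] swap r/2=510/13859: DF=(1 − 510/13859·(0.952400+0.921400))/(1+510/13859) = 449/500 ≈ 0.898000
step 4 [2y] bond c/2=33/800: DF=(8130973/8000000 − 33/800·(0.952400+0.921400+0.898000))/(1+33/800) = 8663/10000 ≈ 0.866300
step 5 [2.5y] bond c/2=27/800: DF=(7963821/8000000 − 27/800·(0.952400+0.921400+0.898000+0.866300))/(1+27/800) = 4221/5000 ≈ 0.844200
step 6 [3y] swap r/2=1923/52900: DF=(1 − 1923/52900·(0.952400+0.921400+0.898000+0.866300+0.844200))/(1+1923/52900) = 8077/10000 ≈ 0.807700
step 7 [3.5y] bond c/2=1/25: DF=(64627/62500 − 1/25·(0.952400+0.921400+0.898000+0.866300+0.844200+0.807700))/(1+1/25) = 1977/2500 ≈ 0.790800

1 1/2 2381/2500
2 1 4607/5000
3 3/2 449/500
4 2 8663/10000
5 5/2 4221/5000
6 3 8077/10000
7 7/2 1977/2500
s(3y) = (1/(8077/10000) − 1)/(3) = 641/8077 ≈ 7.9361%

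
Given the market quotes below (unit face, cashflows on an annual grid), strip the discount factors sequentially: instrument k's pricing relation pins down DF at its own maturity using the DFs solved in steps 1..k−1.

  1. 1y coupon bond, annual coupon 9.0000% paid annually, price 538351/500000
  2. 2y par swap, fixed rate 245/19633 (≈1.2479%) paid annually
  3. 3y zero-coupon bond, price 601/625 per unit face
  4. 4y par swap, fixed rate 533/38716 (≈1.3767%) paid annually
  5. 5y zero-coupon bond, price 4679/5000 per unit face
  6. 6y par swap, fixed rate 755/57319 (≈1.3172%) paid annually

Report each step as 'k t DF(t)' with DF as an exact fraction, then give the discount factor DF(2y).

step 1 [1y] bond c/1=9/100: DF=(538351/500000 − 9/100·(0))/(1+9/100) = 4939/5000 ≈ 0.987800
step 2 [2y] swap r/1=245/19633: DF=(1 − 245/19633·(0.987800))/(1+245/19633) = 1951/2000 ≈ 0.975500
step 3 [3y] zero: DF = P = 601/625 ≈ 0.961600
step 4 [4y] swap r/1=533/38716: DF=(1 − 533/38716·(0.987800+0.975500+0.961600))/(1+533/38716) = 9467/10000 ≈ 0.946700
step 5 [5y] zero: DF = P = 4679/5000 ≈ 0.935800
step 6 [6y] swap r/1=755/57319: DF=(1 − 755/57319·(0.987800+0.975500+0.961600+0.946700+0.935800))/(1+755/57319) = 1849/2000 ≈ 0.924500

1 1 4939/5000
2 2 1951/2000
3 3 601/625
4 4 9467/10000
5 5 4679/5000
6 6 1849/2000
DF(2y) = 1951/2000 ≈ 0.975500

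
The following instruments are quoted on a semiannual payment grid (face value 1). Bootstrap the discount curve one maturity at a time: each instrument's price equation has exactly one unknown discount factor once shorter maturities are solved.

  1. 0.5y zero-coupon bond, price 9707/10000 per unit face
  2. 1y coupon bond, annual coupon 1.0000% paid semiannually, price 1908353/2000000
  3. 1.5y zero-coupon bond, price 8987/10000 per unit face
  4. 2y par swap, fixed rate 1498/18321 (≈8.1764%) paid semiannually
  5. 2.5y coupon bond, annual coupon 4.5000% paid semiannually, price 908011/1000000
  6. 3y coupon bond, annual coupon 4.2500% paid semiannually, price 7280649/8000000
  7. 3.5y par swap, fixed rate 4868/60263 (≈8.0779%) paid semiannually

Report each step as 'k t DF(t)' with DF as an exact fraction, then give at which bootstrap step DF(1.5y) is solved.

1 1/2 9707/10000
2 1 4723/5000
3 3/2 8987/10000
4 2 4251/5000
5 5/2 4037/5000
6 3 7981/10000
7 7/2 3783/5000
DF(1.5y) is solved at step 3

step 1 [0.5y] zero: DF = P = 9707/10000 ≈ 0.970700
step 2 [1y] bond c/2=1/200: DF=(1908353/2000000 − 1/200·(0.970700))/(1+1/200) = 4723/5000 ≈ 0.944600
step 3 [1.5y] zero: DF = P = 8987/10000 ≈ 0.898700
step 4 [2y] swap r/2=749/18321: DF=(1 − 749/18321·(0.970700+0.944600+0.898700))/(1+749/18321) = 4251/5000 ≈ 0.850200
step 5 [2.5y] bond c/2=9/400: DF=(908011/1000000 − 9/400·(0.970700+0.944600+0.898700+0.850200))/(1+9/400) = 4037/5000 ≈ 0.807400
step 6 [3y] bond c/2=17/800: DF=(7280649/8000000 − 17/800·(0.970700+0.944600+0.898700+0.850200+0.807400))/(1+17/800) = 7981/10000 ≈ 0.798100
step 7 [3.5y] swap r/2=2434/60263: DF=(1 − 2434/60263·(0.970700+0.944600+0.898700+0.850200+0.807400+0.798100))/(1+2434/60263) = 3783/5000 ≈ 0.756600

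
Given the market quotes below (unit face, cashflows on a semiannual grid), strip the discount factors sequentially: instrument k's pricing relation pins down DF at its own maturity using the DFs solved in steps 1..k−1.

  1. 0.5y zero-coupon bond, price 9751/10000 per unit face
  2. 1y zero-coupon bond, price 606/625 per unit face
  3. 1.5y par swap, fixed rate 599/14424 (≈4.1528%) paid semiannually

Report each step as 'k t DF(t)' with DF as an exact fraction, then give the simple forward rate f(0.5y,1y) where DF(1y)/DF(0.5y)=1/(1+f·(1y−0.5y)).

1 1/2 9751/10000
2 1 606/625
3 3/2 9401/10000
f(0.5y,1y) = ((9751/10000)/(606/625) − 1)/(1/2) = 55/4848 ≈ 1.1345%

step 1 [0.5y] zero: DF = P = 9751/10000 ≈ 0.975100
step 2 [1y] zero: DF = P = 606/625 ≈ 0.969600
step 3 [1.5y] swap r/2=599/28848: DF=(1 − 599/28848·(0.975100+0.969600))/(1+599/28848) = 9401/10000 ≈ 0.940100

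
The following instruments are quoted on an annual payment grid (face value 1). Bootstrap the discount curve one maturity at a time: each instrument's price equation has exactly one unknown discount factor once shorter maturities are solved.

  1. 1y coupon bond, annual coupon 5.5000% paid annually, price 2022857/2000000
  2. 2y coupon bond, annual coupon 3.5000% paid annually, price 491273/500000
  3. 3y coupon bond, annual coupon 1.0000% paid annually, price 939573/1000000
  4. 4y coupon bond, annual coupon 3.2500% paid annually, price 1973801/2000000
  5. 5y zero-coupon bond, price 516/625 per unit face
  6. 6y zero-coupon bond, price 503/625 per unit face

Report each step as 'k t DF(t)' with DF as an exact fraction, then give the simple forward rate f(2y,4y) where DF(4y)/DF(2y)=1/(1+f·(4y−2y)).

1 1 9587/10000
2 2 9169/10000
3 3 9117/10000
4 4 8681/10000
5 5 516/625
6 6 503/625
f(2y,4y) = ((9169/10000)/(8681/10000) − 1)/(2) = 244/8681 ≈ 2.8107%

step 1 [1y] bond c/1=11/200: DF=(2022857/2000000 − 11/200·(0))/(1+11/200) = 9587/10000 ≈ 0.958700
step 2 [2y] bond c/1=7/200: DF=(491273/500000 − 7/200·(0.958700))/(1+7/200) = 9169/10000 ≈ 0.916900
step 3 [3y] bond c/1=1/100: DF=(939573/1000000 − 1/100·(0.958700+0.916900))/(1+1/100) = 9117/10000 ≈ 0.911700
step 4 [4y] bond c/1=13/400: DF=(1973801/2000000 − 13/400·(0.958700+0.916900+0.911700))/(1+13/400) = 8681/10000 ≈ 0.868100
step 5 [5y] zero: DF = P = 516/625 ≈ 0.825600
step 6 [6y] zero: DF = P = 503/625 ≈ 0.804800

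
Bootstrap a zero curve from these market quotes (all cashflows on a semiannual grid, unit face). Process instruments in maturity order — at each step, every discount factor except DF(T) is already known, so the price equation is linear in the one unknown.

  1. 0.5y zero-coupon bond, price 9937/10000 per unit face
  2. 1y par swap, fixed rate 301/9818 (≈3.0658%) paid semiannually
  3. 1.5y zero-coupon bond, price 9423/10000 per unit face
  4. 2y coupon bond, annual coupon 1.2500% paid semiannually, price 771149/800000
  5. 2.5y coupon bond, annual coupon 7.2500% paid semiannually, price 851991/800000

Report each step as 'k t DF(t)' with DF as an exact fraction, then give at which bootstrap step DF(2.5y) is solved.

step 1 [0.5y] zero: DF = P = 9937/10000 ≈ 0.993700
step 2 [1y] swap r/2=301/19636: DF=(1 − 301/19636·(0.993700))/(1+301/19636) = 9699/10000 ≈ 0.969900
step 3 [1.5y] zero: DF = P = 9423/10000 ≈ 0.942300
step 4 [2y] bond c/2=1/160: DF=(771149/800000 − 1/160·(0.993700+0.969900+0.942300))/(1+1/160) = 9399/10000 ≈ 0.939900
step 5 [2.5y] bond c/2=29/800: DF=(851991/800000 − 29/800·(0.993700+0.969900+0.942300+0.939900))/(1+29/800) = 2233/2500 ≈ 0.893200

1 1/2 9937/10000
2 1 9699/10000
3 3/2 9423/10000
4 2 9399/10000
5 5/2 2233/2500
DF(2.5y) is solved at step 5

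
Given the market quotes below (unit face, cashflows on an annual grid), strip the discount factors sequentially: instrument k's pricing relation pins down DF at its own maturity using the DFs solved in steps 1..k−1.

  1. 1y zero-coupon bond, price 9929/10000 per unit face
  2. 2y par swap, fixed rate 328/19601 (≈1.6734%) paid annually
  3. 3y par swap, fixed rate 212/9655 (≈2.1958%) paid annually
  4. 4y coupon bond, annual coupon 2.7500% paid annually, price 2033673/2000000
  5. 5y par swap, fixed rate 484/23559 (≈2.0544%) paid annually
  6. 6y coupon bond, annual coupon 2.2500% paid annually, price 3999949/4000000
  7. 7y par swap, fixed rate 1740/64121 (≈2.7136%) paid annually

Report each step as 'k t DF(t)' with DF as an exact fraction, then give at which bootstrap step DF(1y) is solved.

step 1 [1y] zero: DF = P = 9929/10000 ≈ 0.992900
step 2 [2y] swap r/1=328/19601: DF=(1 − 328/19601·(0.992900))/(1+328/19601) = 1209/1250 ≈ 0.967200
step 3 [3y] swap r/1=212/9655: DF=(1 − 212/9655·(0.992900+0.967200))/(1+212/9655) = 2341/2500 ≈ 0.936400
step 4 [4y] bond c/1=11/400: DF=(2033673/2000000 − 11/400·(0.992900+0.967200+0.936400))/(1+11/400) = 9121/10000 ≈ 0.912100
step 5 [5y] swap r/1=484/23559: DF=(1 − 484/23559·(0.992900+0.967200+0.936400+0.912100))/(1+484/23559) = 1129/1250 ≈ 0.903200
step 6 [6y] bond c/1=9/400: DF=(3999949/4000000 − 9/400·(0.992900+0.967200+0.936400+0.912100+0.903200))/(1+9/400) = 8743/10000 ≈ 0.874300
step 7 [7y] swap r/1=1740/64121: DF=(1 − 1740/64121·(0.992900+0.967200+0.936400+0.912100+0.903200+0.874300))/(1+1740/64121) = 413/500 ≈ 0.826000

1 1 9929/10000
2 2 1209/1250
3 3 2341/2500
4 4 9121/10000
5 5 1129/1250
6 6 8743/10000
7 7 413/500
DF(1y) is solved at step 1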